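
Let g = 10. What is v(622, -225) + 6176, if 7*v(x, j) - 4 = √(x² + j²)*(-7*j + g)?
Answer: 43236/7 + 1585*√437509/7 ≈ 1.5595e+5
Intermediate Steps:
v(x, j) = 4/7 + √(j² + x²)*(10 - 7*j)/7 (v(x, j) = 4/7 + (√(x² + j²)*(-7*j + 10))/7 = 4/7 + (√(j² + x²)*(10 - 7*j))/7 = 4/7 + √(j² + x²)*(10 - 7*j)/7)
v(622, -225) + 6176 = (4/7 + 10*√((-225)² + 622²)/7 - 1*(-225)*√((-225)² + 622²)) + 6176 = (4/7 + 10*√(50625 + 386884)/7 - 1*(-225)*√(50625 + 386884)) + 6176 = (4/7 + 10*√437509/7 - 1*(-225)*√437509) + 6176 = (4/7 + 10*√437509/7 + 225*√437509) + 6176 = (4/7 + 1585*√437509/7) + 6176 = 43236/7 + 1585*√437509/7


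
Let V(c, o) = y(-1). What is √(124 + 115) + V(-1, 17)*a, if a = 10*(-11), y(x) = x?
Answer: 110 + √239 ≈ 125.46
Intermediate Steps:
V(c, o) = -1
a = -110
√(124 + 115) + V(-1, 17)*a = √(124 + 115) - 1*(-110) = √239 + 110 = 110 + √239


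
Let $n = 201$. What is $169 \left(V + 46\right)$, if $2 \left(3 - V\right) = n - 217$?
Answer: $9633$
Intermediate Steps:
$V = 11$ ($V = 3 - \frac{201 - 217}{2} = 3 - -8 = 3 + 8 = 11$)
$169 \left(V + 46\right) = 169 \left(11 + 46\right) = 169 \cdot 57 = 9633$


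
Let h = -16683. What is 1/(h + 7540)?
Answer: -1/9143 ≈ -0.00010937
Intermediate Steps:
1/(h + 7540) = 1/(-16683 + 7540) = 1/(-9143) = -1/9143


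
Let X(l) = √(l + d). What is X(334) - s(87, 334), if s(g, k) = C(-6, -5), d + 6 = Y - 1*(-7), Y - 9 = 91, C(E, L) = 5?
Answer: -5 + √435 ≈ 15.857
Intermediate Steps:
Y = 100 (Y = 9 + 91 = 100)
d = 101 (d = -6 + (100 - 1*(-7)) = -6 + (100 + 7) = -6 + 107 = 101)
s(g, k) = 5
X(l) = √(101 + l) (X(l) = √(l + 101) = √(101 + l))
X(334) - s(87, 334) = √(101 + 334) - 1*5 = √435 - 5 = -5 + √435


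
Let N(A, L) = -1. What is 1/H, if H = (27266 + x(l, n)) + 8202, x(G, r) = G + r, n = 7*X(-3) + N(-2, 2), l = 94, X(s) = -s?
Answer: 1/35582 ≈ 2.8104e-5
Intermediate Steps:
n = 20 (n = 7*(-1*(-3)) - 1 = 7*3 - 1 = 21 - 1 = 20)
H = 35582 (H = (27266 + (94 + 20)) + 8202 = (27266 + 114) + 8202 = 27380 + 8202 = 35582)
1/H = 1/35582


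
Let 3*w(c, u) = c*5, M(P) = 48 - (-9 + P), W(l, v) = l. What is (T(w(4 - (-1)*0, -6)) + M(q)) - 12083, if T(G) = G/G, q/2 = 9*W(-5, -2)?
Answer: -11935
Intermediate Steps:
q = -90 (q = 2*(9*(-5)) = 2*(-45) = -90)
M(P) = 57 - P (M(P) = 48 + (9 - P) = 57 - P)
w(c, u) = 5*c/3 (w(c, u) = (c*5)/3 = (5*c)/3 = 5*c/3)
T(G) = 1
(T(w(4 - (-1)*0, -6)) + M(q)) - 12083 = (1 + (57 - 1*(-90))) - 12083 = (1 + (57 + 90)) - 12083 = (1 + 147) - 12083 = 148 - 12083 = -11935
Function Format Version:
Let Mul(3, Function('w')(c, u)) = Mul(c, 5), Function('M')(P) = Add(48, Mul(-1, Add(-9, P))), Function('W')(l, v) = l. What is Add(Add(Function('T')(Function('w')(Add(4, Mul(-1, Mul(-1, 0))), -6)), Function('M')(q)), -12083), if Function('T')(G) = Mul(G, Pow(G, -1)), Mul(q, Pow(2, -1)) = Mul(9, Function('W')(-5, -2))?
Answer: -11935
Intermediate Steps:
q = -90 (q = Mul(2, Mul(9, -5)) = Mul(2, -45) = -90)
Function('M')(P) = Add(57, Mul(-1, P)) (Function('M')(P) = Add(48, Add(9, Mul(-1, P))) = Add(57, Mul(-1, P)))
Function('w')(c, u) = Mul(Rational(5, 3), c) (Function('w')(c, u) = Mul(Rational(1, 3), Mul(c, 5)) = Mul(Rational(1, 3), Mul(5, c)) = Mul(Rational(5, 3), c))
Function('T')(G) = 1
Add(Add(Function('T')(Function('w')(Add(4, Mul(-1, Mul(-1, 0))), -6)), Function('M')(q)), -12083) = Add(Add(1, Add(57, Mul(-1, -90))), -12083) = Add(Add(1, Add(57, 90)), -12083) = Add(Add(1, 147), -12083) = Add(148, -12083) = -11935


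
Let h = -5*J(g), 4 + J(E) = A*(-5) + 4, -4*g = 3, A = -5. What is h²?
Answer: 15625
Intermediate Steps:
g = -¾ (g = -¼*3 = -¾ ≈ -0.75000)
J(E) = 25 (J(E) = -4 + (-5*(-5) + 4) = -4 + (25 + 4) = -4 + 29 = 25)
h = -125 (h = -5*25 = -125)
h² = (-125)² = 15625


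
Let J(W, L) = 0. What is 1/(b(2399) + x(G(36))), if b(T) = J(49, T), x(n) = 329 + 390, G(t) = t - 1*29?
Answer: 1/719 ≈ 0.0013908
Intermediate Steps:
G(t) = -29 + t (G(t) = t - 29 = -29 + t)
x(n) = 719
b(T) = 0
1/(b(2399) + x(G(36))) = 1/(0 + 719) = 1/719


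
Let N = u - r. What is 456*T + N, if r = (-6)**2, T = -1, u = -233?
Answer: -725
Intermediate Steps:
r = 36
N = -269 (N = -233 - 1*36 = -233 - 36 = -269)
456*T + N = 456*(-1) - 269 = -456 - 269 = -725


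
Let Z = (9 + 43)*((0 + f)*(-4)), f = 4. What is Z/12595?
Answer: -832/12595 ≈ -0.066058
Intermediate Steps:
Z = -832 (Z = (9 + 43)*((0 + 4)*(-4)) = 52*(4*(-4)) = 52*(-16) = -832)
Z/12595 = -832/12595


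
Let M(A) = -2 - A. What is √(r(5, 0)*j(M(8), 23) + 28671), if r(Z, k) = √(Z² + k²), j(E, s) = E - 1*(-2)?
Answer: √28631 ≈ 169.21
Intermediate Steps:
j(E, s) = 2 + E (j(E, s) = E + 2 = 2 + E)
√(r(5, 0)*j(M(8), 23) + 28671) = √(√(5² + 0²)*(2 + (-2 - 1*8)) + 28671) = √(√(25 + 0)*(2 + (-2 - 8)) + 28671) = √(√25*(2 - 10) + 28671) = √(5*(-8) + 28671) = √(-40 + 28671) = √28631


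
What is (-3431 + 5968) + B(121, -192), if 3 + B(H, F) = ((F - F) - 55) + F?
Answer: 2287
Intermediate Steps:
B(H, F) = -58 + F (B(H, F) = -3 + (((F - F) - 55) + F) = -3 + ((0 - 55) + F) = -3 + (-55 + F) = -58 + F)
(-3431 + 5968) + B(121, -192) = (-3431 + 5968) + (-58 - 192) = 2537 - 250 = 2287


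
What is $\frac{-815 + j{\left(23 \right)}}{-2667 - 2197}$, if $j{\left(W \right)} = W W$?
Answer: $\frac{143}{2432} \approx 0.058799$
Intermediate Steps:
$j{\left(W \right)} = W^{2}$
$\frac{-815 + j{\left(23 \right)}}{-2667 - 2197} = \frac{-815 + 23^{2}}{-2667 - 2197} = \frac{-815 + 529}{-4864} = \left(-286\right) \left(- \frac{1}{4864}\right) = \frac{143}{2432}$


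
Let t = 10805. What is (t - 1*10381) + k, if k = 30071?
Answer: 30495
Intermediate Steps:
(t - 1*10381) + k = (10805 - 1*10381) + 30071 = (10805 - 10381) + 30071 = 424 + 30071 = 30495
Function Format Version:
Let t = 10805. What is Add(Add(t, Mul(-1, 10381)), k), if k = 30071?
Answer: 30495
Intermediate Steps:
Add(Add(t, Mul(-1, 10381)), k) = Add(Add(10805, Mul(-1, 10381)), 30071) = Add(Add(10805, -10381), 30071) = Add(424, 30071) = 30495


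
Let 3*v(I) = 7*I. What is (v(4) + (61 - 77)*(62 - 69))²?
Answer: 132496/9 ≈ 14722.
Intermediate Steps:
v(I) = 7*I/3 (v(I) = (7*I)/3 = 7*I/3)
(v(4) + (61 - 77)*(62 - 69))² = ((7/3)*4 + (61 - 77)*(62 - 69))² = (28/3 - 16*(-7))² = (28/3 + 112)² = (364/3)² = 132496/9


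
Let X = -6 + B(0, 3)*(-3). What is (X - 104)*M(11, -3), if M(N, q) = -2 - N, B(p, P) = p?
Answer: 1430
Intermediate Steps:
X = -6 (X = -6 + 0*(-3) = -6 + 0 = -6)
(X - 104)*M(11, -3) = (-6 - 104)*(-2 - 1*11) = -110*(-2 - 11) = -110*(-13) = 1430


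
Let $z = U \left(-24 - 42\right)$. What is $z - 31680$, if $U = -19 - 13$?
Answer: $-29568$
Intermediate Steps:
$U = -32$ ($U = -19 - 13 = -32$)
$z = 2112$ ($z = - 32 \left(-24 - 42\right) = \left(-32\right) \left(-66\right) = 2112$)
$z - 31680 = 2112 - 31680 = -29568$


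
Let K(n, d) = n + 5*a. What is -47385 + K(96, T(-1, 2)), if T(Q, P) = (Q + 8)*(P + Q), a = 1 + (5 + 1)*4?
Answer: -47164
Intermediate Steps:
a = 25 (a = 1 + 6*4 = 1 + 24 = 25)
T(Q, P) = (8 + Q)*(P + Q)
K(n, d) = 125 + n (K(n, d) = n + 5*25 = n + 125 = 125 + n)
-47385 + K(96, T(-1, 2)) = -47385 + (125 + 96) = -47385 + 221 = -47164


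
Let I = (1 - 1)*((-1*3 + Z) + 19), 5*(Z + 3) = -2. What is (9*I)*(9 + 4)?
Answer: 0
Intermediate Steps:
Z = -17/5 (Z = -3 + (1/5)*(-2) = -3 - 2/5 = -17/5 ≈ -3.4000)
I = 0 (I = (1 - 1)*((-1*3 - 17/5) + 19) = 0*((-3 - 17/5) + 19) = 0*(-32/5 + 19) = 0*(63/5) = 0)
(9*I)*(9 + 4) = (9*0)*(9 + 4) = 0*13 = 0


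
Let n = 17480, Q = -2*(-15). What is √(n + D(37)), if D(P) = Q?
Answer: √17510 ≈ 132.33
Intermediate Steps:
Q = 30
D(P) = 30
√(n + D(37)) = √(17480 + 30) = √17510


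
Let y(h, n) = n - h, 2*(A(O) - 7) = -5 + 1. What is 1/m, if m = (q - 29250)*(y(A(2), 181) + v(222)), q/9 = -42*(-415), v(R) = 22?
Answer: 1/25268760 ≈ 3.9575e-8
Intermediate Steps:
A(O) = 5 (A(O) = 7 + (-5 + 1)/2 = 7 + (½)*(-4) = 7 - 2 = 5)
q = 156870 (q = 9*(-42*(-415)) = 9*17430 = 156870)
m = 25268760 (m = (156870 - 29250)*((181 - 1*5) + 22) = 127620*((181 - 5) + 22) = 127620*(176 + 22) = 127620*198 = 25268760)
1/m = 1/25268760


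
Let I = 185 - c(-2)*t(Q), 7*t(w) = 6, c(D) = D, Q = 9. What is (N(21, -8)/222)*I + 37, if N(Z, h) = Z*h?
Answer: -3859/37 ≈ -104.30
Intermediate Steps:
t(w) = 6/7 (t(w) = (⅐)*6 = 6/7)
I = 1307/7 (I = 185 - (-2)*6/7 = 185 - 1*(-12/7) = 185 + 12/7 = 1307/7 ≈ 186.71)
(N(21, -8)/222)*I + 37 = ((21*(-8))/222)*(1307/7) + 37 = -168*1/222*(1307/7) + 37 = -28/37*1307/7 + 37 = -5228/37 + 37 = -3859/37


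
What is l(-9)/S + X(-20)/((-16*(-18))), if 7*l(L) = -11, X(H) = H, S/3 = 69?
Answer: -893/11592 ≈ -0.077036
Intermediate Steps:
S = 207 (S = 3*69 = 207)
l(L) = -11/7 (l(L) = (1/7)*(-11) = -11/7)
l(-9)/S + X(-20)/((-16*(-18))) = -11/7/207 - 20/((-16*(-18))) = -11/7*1/207 - 20/288 = -11/1449 - 20*1/288 = -11/1449 - 5/72 = -893/11592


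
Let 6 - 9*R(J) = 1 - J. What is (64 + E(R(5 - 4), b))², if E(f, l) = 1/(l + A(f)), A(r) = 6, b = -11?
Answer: 101761/25 ≈ 4070.4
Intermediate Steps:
R(J) = 5/9 + J/9 (R(J) = ⅔ - (1 - J)/9 = ⅔ + (-⅑ + J/9) = 5/9 + J/9)
E(f, l) = 1/(6 + l) (E(f, l) = 1/(l + 6) = 1/(6 + l))
(64 + E(R(5 - 4), b))² = (64 + 1/(6 - 11))² = (64 + 1/(-5))² = (64 - ⅕)² = (319/5)² = 101761/25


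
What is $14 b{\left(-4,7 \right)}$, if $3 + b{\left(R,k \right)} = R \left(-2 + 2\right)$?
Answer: $-42$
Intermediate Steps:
$b{\left(R,k \right)} = -3$ ($b{\left(R,k \right)} = -3 + R \left(-2 + 2\right) = -3 + R 0 = -3 + 0 = -3$)
$14 b{\left(-4,7 \right)} = 14 \left(-3\right) = -42$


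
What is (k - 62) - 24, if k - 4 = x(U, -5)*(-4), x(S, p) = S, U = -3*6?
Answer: -10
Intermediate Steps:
U = -18
k = 76 (k = 4 - 18*(-4) = 4 + 72 = 76)
(k - 62) - 24 = (76 - 62) - 24 = 14 - 24 = -10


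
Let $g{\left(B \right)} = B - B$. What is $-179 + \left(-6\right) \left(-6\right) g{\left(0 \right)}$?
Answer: $-179$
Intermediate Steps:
$g{\left(B \right)} = 0$
$-179 + \left(-6\right) \left(-6\right) g{\left(0 \right)} = -179 + \left(-6\right) \left(-6\right) 0 = -179 + 36 \cdot 0 = -179 + 0 = -179$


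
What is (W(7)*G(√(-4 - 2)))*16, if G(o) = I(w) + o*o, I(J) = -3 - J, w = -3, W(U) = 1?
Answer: -96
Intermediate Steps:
G(o) = o² (G(o) = (-3 - 1*(-3)) + o*o = (-3 + 3) + o² = 0 + o² = o²)
(W(7)*G(√(-4 - 2)))*16 = (1*(√(-4 - 2))²)*16 = (1*(√(-6))²)*16 = (1*(I*√6)²)*16 = (1*(-6))*16 = -6*16 = -96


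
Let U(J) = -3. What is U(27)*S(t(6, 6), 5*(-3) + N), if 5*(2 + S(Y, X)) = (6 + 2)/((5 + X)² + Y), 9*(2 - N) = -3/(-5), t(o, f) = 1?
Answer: 44058/7433 ≈ 5.9274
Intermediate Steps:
N = 29/15 (N = 2 - (-1)/(3*(-5)) = 2 - (-1)*(-1)/(3*5) = 2 - ⅑*⅗ = 2 - 1/15 = 29/15 ≈ 1.9333)
S(Y, X) = -2 + 8/(5*(Y + (5 + X)²)) (S(Y, X) = -2 + ((6 + 2)/((5 + X)² + Y))/5 = -2 + (8/(Y + (5 + X)²))/5 = -2 + 8/(5*(Y + (5 + X)²)))
U(27)*S(t(6, 6), 5*(-3) + N) = -3*(8/5 - 2*1 - 2*(5 + (5*(-3) + 29/15))²)/(1 + (5 + (5*(-3) + 29/15))²) = -3*(8/5 - 2 - 2*(5 + (-15 + 29/15))²)/(1 + (5 + (-15 + 29/15))²) = -3*(8/5 - 2 - 2*(5 - 196/15)²)/(1 + (5 - 196/15)²) = -3*(8/5 - 2 - 2*(-121/15)²)/(1 + (-121/15)²) = -3*(8/5 - 2 - 2*14641/225)/(1 + 14641/225) = -3*(8/5 - 2 - 29282/225)/14866/225 = -675*(-29372)/(14866*225) = -3*(-14686/7433) = 44058/7433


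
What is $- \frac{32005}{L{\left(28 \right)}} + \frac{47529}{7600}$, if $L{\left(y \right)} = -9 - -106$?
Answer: $- \frac{238627687}{737200} \approx -323.69$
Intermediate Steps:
$L{\left(y \right)} = 97$ ($L{\left(y \right)} = -9 + 106 = 97$)
$- \frac{32005}{L{\left(28 \right)}} + \frac{47529}{7600} = - \frac{32005}{97} + \frac{47529}{7600} = - \frac{238627687}{737200}$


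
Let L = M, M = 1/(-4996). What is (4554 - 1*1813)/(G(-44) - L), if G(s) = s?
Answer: -13694036/219823 ≈ -62.296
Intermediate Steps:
M = -1/4996 ≈ -0.00020016
L = -1/4996 ≈ -0.00020016
(4554 - 1*1813)/(G(-44) - L) = (4554 - 1*1813)/(-44 - 1*(-1/4996)) = (4554 - 1813)/(-44 + 1/4996) = 2741/(-219823/4996) = 2741*(-4996/219823) = -13694036/219823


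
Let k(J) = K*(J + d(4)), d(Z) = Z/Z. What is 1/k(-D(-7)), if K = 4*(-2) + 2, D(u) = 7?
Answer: 1/36 ≈ 0.027778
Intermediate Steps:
d(Z) = 1
K = -6 (K = -8 + 2 = -6)
k(J) = -6 - 6*J (k(J) = -6*(J + 1) = -6*(1 + J) = -6 - 6*J)
1/k(-D(-7)) = 1/(-6 - (-6)*7) = 1/(-6 - 6*(-7)) = 1/(-6 + 42) = 1/36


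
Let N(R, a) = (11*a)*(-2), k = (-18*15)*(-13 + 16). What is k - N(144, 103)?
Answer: 1456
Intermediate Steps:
k = -810 (k = -270*3 = -810)
N(R, a) = -22*a
k - N(144, 103) = -810 - (-22)*103 = -810 - 1*(-2266) = -810 + 2266 = 1456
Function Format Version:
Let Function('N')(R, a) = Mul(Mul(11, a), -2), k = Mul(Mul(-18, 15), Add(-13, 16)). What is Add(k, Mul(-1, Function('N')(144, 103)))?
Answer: 1456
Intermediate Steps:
k = -810 (k = Mul(-270, 3) = -810)
Function('N')(R, a) = Mul(-22, a)
Add(k, Mul(-1, Function('N')(144, 103))) = Add(-810, Mul(-1, Mul(-22, 103))) = Add(-810, Mul(-1, -2266)) = Add(-810, 2266) = 1456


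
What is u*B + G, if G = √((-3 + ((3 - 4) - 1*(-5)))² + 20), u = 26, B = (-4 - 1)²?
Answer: 650 + √21 ≈ 654.58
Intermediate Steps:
B = 25 (B = (-5)² = 25)
G = √21 (G = √((-3 + (-1 + 5))² + 20) = √((-3 + 4)² + 20) = √(1² + 20) = √(1 + 20) = √21 ≈ 4.5826)
u*B + G = 26*25 + √21 = 650 + √21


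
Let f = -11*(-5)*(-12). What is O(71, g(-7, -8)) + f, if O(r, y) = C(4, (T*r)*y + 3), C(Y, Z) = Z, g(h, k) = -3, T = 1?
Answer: -870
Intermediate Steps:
O(r, y) = 3 + r*y (O(r, y) = (1*r)*y + 3 = r*y + 3 = 3 + r*y)
f = -660 (f = 55*(-12) = -660)
O(71, g(-7, -8)) + f = (3 + 71*(-3)) - 660 = (3 - 213) - 660 = -210 - 660 = -870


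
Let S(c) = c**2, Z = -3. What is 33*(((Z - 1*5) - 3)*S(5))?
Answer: -9075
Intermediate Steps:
33*(((Z - 1*5) - 3)*S(5)) = 33*(((-3 - 1*5) - 3)*5**2) = 33*(((-3 - 5) - 3)*25) = 33*((-8 - 3)*25) = 33*(-11*25) = 33*(-275) = -9075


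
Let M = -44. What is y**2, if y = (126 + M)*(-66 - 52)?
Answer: 93624976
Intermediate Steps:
y = -9676 (y = (126 - 44)*(-66 - 52) = 82*(-118) = -9676)
y**2 = (-9676)**2 = 93624976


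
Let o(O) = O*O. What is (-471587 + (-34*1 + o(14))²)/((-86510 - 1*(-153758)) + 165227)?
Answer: -445343/232475 ≈ -1.9157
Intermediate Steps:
o(O) = O²
(-471587 + (-34*1 + o(14))²)/((-86510 - 1*(-153758)) + 165227) = (-471587 + (-34*1 + 14²)²)/((-86510 - 1*(-153758)) + 165227) = (-471587 + (-34 + 196)²)/((-86510 + 153758) + 165227) = (-471587 + 162²)/(67248 + 165227) = (-471587 + 26244)/232475 = -445343*1/232475 = -445343/232475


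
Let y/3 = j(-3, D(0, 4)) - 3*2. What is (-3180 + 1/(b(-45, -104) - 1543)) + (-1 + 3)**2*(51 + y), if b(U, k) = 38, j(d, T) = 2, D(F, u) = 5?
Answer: -4551121/1505 ≈ -3024.0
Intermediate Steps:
y = -12 (y = 3*(2 - 3*2) = 3*(2 - 6) = 3*(-4) = -12)
(-3180 + 1/(b(-45, -104) - 1543)) + (-1 + 3)**2*(51 + y) = (-3180 + 1/(38 - 1543)) + (-1 + 3)**2*(51 - 12) = (-3180 + 1/(-1505)) + 2**2*39 = (-3180 - 1/1505) + 4*39 = -4785901/1505 + 156 = -4551121/1505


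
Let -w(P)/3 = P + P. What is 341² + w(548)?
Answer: 112993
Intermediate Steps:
w(P) = -6*P (w(P) = -3*(P + P) = -6*P)
341² + w(548) = 341² - 6*548 = 116281 - 3288 = 112993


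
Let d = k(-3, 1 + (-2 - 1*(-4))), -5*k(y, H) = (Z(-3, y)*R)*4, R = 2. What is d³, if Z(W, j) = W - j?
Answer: 0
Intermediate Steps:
k(y, H) = 24/5 + 8*y/5 (k(y, H) = -(-3 - y)*2*4/5 = -(-6 - 2*y)*4/5 = -(-24 - 8*y)/5 = 24/5 + 8*y/5)
d = 0 (d = 24/5 + (8/5)*(-3) = 24/5 - 24/5 = 0)
d³ = 0³ = 0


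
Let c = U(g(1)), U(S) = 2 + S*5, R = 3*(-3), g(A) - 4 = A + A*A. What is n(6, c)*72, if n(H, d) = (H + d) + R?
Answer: 2088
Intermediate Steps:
g(A) = 4 + A + A² (g(A) = 4 + (A + A*A) = 4 + (A + A²) = 4 + A + A²)
R = -9
U(S) = 2 + 5*S
c = 32 (c = 2 + 5*(4 + 1 + 1²) = 2 + 5*(4 + 1 + 1) = 2 + 5*6 = 2 + 30 = 32)
n(H, d) = -9 + H + d (n(H, d) = (H + d) - 9 = -9 + H + d)
n(6, c)*72 = (-9 + 6 + 32)*72 = 29*72 = 2088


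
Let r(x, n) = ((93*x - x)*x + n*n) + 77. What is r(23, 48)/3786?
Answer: 51049/3786 ≈ 13.484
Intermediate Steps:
r(x, n) = 77 + n**2 + 92*x**2 (r(x, n) = ((92*x)*x + n**2) + 77 = (92*x**2 + n**2) + 77 = (n**2 + 92*x**2) + 77 = 77 + n**2 + 92*x**2)
r(23, 48)/3786 = (77 + 48**2 + 92*23**2)/3786 = (77 + 2304 + 92*529)*(1/3786) = (77 + 2304 + 48668)*(1/3786) = 51049*(1/3786) = 51049/3786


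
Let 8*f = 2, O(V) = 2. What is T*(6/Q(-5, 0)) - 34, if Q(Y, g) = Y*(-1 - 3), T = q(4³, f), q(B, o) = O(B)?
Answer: -167/5 ≈ -33.400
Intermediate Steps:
f = ¼ (f = (⅛)*2 = ¼ ≈ 0.25000)
q(B, o) = 2
T = 2
Q(Y, g) = -4*Y (Q(Y, g) = Y*(-4) = -4*Y)
T*(6/Q(-5, 0)) - 34 = 2*(6/((-4*(-5)))) - 34 = 2*(6/20) - 34 = 2*(6*(1/20)) - 34 = 2*(3/10) - 34 = ⅗ - 34 = -167/5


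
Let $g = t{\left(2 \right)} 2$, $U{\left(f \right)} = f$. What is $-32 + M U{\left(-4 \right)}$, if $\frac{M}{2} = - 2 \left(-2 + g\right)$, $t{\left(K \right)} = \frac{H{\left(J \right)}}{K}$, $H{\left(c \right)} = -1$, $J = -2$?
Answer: $-80$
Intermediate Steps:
$t{\left(K \right)} = - \frac{1}{K}$
$g = -1$ ($g = - \frac{1}{2} \cdot 2 = \left(-1\right) \frac{1}{2} \cdot 2 = \left(- \frac{1}{2}\right) 2 = -1$)
$M = 12$ ($M = 2 \left(- 2 \left(-2 - 1\right)\right) = 2 \left(\left(-2\right) \left(-3\right)\right) = 2 \cdot 6 = 12$)
$-32 + M U{\left(-4 \right)} = -32 + 12 \left(-4\right) = -32 - 48 = -80$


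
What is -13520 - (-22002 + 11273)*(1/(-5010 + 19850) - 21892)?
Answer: -3485808963191/14840 ≈ -2.3489e+8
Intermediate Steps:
-13520 - (-22002 + 11273)*(1/(-5010 + 19850) - 21892) = -13520 - (-10729)*(1/14840 - 21892) = -13520 - (-10729)*(-324877279)/14840 = -13520 - 1*3485608326391/14840 = -13520 - 3485608326391/14840 = -3485808963191/14840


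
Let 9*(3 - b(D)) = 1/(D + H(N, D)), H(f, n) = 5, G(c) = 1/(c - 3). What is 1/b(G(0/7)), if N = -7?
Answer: 42/125 ≈ 0.33600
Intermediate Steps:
G(c) = 1/(-3 + c)
b(D) = 3 - 1/(9*(5 + D)) (b(D) = 3 - 1/(9*(D + 5)) = 3 - 1/(9*(5 + D)))
1/b(G(0/7)) = 1/((134 + 27/(-3 + 0/7))/(9*(5 + 1/(-3 + 0/7)))) = 1/((134 + 27/(-3 + 0*(⅐)))/(9*(5 + 1/(-3 + 0*(⅐))))) = 1/((134 + 27/(-3 + 0))/(9*(5 + 1/(-3 + 0)))) = 1/((134 + 27/(-3))/(9*(5 + 1/(-3)))) = 1/((134 + 27*(-⅓))/(9*(5 - ⅓))) = 1/((134 - 9)/(9*(14/3))) = 1/((⅑)*(3/14)*125) = 1/(125/42) = 42/125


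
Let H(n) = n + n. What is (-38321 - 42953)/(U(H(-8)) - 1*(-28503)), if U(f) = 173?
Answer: -40637/14338 ≈ -2.8342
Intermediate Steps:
H(n) = 2*n
(-38321 - 42953)/(U(H(-8)) - 1*(-28503)) = (-38321 - 42953)/(173 - 1*(-28503)) = -81274/(173 + 28503) = -81274/28676 = -81274*1/28676 = -40637/14338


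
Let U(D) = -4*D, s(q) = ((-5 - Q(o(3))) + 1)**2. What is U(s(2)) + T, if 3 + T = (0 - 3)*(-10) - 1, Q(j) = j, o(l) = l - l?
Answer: -38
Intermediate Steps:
o(l) = 0
s(q) = 16 (s(q) = ((-5 - 1*0) + 1)**2 = ((-5 + 0) + 1)**2 = (-5 + 1)**2 = (-4)**2 = 16)
T = 26 (T = -3 + ((0 - 3)*(-10) - 1) = -3 + (-3*(-10) - 1) = -3 + (30 - 1) = -3 + 29 = 26)
U(s(2)) + T = -4*16 + 26 = -64 + 26 = -38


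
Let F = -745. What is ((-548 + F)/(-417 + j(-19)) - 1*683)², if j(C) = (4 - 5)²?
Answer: 79995637225/173056 ≈ 4.6225e+5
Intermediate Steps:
j(C) = 1 (j(C) = (-1)² = 1)
((-548 + F)/(-417 + j(-19)) - 1*683)² = ((-548 - 745)/(-417 + 1) - 1*683)² = (-1293/(-416) - 683)² = (-1293*(-1/416) - 683)² = (1293/416 - 683)² = (-282835/416)² = 79995637225/173056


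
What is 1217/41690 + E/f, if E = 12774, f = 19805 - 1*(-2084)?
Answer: 559186973/912552410 ≈ 0.61277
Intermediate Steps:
f = 21889 (f = 19805 + 2084 = 21889)
1217/41690 + E/f = 1217/41690 + 12774/21889 = 559186973/912552410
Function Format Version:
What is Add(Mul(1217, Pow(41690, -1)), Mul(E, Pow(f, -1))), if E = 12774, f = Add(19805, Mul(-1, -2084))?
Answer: Rational(559186973, 912552410) ≈ 0.61277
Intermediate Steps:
f = 21889 (f = Add(19805, 2084) = 21889)
Add(Mul(1217, Pow(41690, -1)), Mul(E, Pow(f, -1))) = Add(Mul(1217, Pow(41690, -1)), Mul(12774, Pow(21889, -1))) = Add(Mul(1217, Rational(1, 41690)), Mul(12774, Rational(1, 21889))) = Add(Rational(1217, 41690), Rational(12774, 21889)) = Rational(559186973, 912552410)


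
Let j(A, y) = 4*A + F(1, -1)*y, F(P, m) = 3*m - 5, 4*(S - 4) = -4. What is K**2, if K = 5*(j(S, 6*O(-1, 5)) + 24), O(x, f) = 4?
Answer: 608400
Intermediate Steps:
S = 3 (S = 4 + (1/4)*(-4) = 4 - 1 = 3)
F(P, m) = -5 + 3*m
j(A, y) = -8*y + 4*A (j(A, y) = 4*A + (-5 + 3*(-1))*y = 4*A + (-5 - 3)*y = 4*A - 8*y = -8*y + 4*A)
K = -780 (K = 5*((-48*4 + 4*3) + 24) = 5*((-8*24 + 12) + 24) = 5*((-192 + 12) + 24) = 5*(-180 + 24) = 5*(-156) = -780)
K**2 = (-780)**2 = 608400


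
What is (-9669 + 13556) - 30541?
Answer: -26654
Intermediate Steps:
(-9669 + 13556) - 30541 = 3887 - 30541 = -26654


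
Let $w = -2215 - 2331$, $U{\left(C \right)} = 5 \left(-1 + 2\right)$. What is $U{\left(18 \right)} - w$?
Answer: $4551$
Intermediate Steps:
$U{\left(C \right)} = 5$ ($U{\left(C \right)} = 5 \cdot 1 = 5$)
$w = -4546$ ($w = -2215 - 2331 = -4546$)
$U{\left(18 \right)} - w = 5 - -4546 = 5 + 4546 = 4551$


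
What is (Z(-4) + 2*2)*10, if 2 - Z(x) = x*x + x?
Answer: -60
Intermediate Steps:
Z(x) = 2 - x - x² (Z(x) = 2 - (x*x + x) = 2 - (x² + x) = 2 - (x + x²) = 2 + (-x - x²) = 2 - x - x²)
(Z(-4) + 2*2)*10 = ((2 - 1*(-4) - 1*(-4)²) + 2*2)*10 = ((2 + 4 - 1*16) + 4)*10 = ((2 + 4 - 16) + 4)*10 = (-10 + 4)*10 = -6*10 = -60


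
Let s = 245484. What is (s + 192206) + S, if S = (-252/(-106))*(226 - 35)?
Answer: 23221636/53 ≈ 4.3814e+5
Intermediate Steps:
S = 24066/53 (S = -252*(-1/106)*191 = (126/53)*191 = 24066/53 ≈ 454.08)
(s + 192206) + S = (245484 + 192206) + 24066/53 = 437690 + 24066/53 = 23221636/53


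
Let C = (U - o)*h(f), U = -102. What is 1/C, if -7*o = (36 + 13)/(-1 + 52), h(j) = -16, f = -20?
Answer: 51/83120 ≈ 0.00061357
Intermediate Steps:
o = -7/51 (o = -(36 + 13)/(7*(-1 + 52)) = -7/51 ≈ -0.13725)
C = 83120/51 (C = (-102 - 1*(-7/51))*(-16) = (-102 + 7/51)*(-16) = -5195/51*(-16) = 83120/51 ≈ 1629.8)
1/C = 1/(83120/51) = 51/83120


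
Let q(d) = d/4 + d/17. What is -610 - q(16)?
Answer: -10454/17 ≈ -614.94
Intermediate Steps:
q(d) = 21*d/68 (q(d) = d*(¼) + d*(1/17) = d/4 + d/17 = 21*d/68)
-610 - q(16) = -610 - 21*16/68 = -610 - 1*84/17 = -610 - 84/17 = -10454/17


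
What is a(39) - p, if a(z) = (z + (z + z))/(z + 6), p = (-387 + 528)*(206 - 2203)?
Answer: 1407898/5 ≈ 2.8158e+5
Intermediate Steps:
p = -281577 (p = 141*(-1997) = -281577)
a(z) = 3*z/(6 + z) (a(z) = (z + 2*z)/(6 + z) = (3*z)/(6 + z) = 3*z/(6 + z))
a(39) - p = 3*39/(6 + 39) - 1*(-281577) = 3*39/45 + 281577 = 3*39*(1/45) + 281577 = 13/5 + 281577 = 1407898/5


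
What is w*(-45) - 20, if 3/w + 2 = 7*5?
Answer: -265/11 ≈ -24.091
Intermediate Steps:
w = 1/11 (w = 3/(-2 + 7*5) = 3/(-2 + 35) = 3/33 = 3*(1/33) = 1/11 ≈ 0.090909)
w*(-45) - 20 = (1/11)*(-45) - 20 = -45/11 - 20 = -265/11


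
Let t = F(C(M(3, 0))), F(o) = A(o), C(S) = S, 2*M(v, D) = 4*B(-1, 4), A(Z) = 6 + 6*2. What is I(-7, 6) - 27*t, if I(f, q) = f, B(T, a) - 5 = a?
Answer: -493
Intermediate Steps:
B(T, a) = 5 + a
A(Z) = 18 (A(Z) = 6 + 12 = 18)
M(v, D) = 18 (M(v, D) = (4*(5 + 4))/2 = (4*9)/2 = (½)*36 = 18)
F(o) = 18
t = 18
I(-7, 6) - 27*t = -7 - 27*18 = -7 - 486 = -493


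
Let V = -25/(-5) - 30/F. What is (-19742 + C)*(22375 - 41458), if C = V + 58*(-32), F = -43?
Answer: 17717973927/43 ≈ 4.1205e+8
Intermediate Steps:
V = 245/43 (V = -25/(-5) - 30/(-43) = -25*(-⅕) - 30*(-1/43) = 5 + 30/43 = 245/43 ≈ 5.6977)
C = -79563/43 (C = 245/43 + 58*(-32) = 245/43 - 1856 = -79563/43 ≈ -1850.3)
(-19742 + C)*(22375 - 41458) = (-19742 - 79563/43)*(22375 - 41458) = -928469/43*(-19083) = 17717973927/43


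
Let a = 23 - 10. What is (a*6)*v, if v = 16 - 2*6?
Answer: 312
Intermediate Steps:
a = 13
v = 4 (v = 16 - 12 = 4)
(a*6)*v = (13*6)*4 = 78*4 = 312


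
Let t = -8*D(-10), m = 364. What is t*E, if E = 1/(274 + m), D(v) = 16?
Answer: -64/319 ≈ -0.20063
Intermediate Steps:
t = -128 (t = -8*16 = -128)
E = 1/638 (E = 1/(274 + 364) = 1/638 ≈ 0.0015674)
t*E = -128*1/638 = -64/319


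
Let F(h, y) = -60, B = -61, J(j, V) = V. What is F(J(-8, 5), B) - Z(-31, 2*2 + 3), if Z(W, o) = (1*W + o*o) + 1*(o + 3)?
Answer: -88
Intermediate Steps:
Z(W, o) = 3 + W + o + o**2 (Z(W, o) = (W + o**2) + 1*(3 + o) = (W + o**2) + (3 + o) = 3 + W + o + o**2)
F(J(-8, 5), B) - Z(-31, 2*2 + 3) = -60 - (3 - 31 + (2*2 + 3) + (2*2 + 3)**2) = -60 - (3 - 31 + (4 + 3) + (4 + 3)**2) = -60 - (3 - 31 + 7 + 7**2) = -60 - (3 - 31 + 7 + 49) = -60 - 1*28 = -60 - 28 = -88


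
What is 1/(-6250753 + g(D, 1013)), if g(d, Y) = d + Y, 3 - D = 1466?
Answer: -1/6251203 ≈ -1.5997e-7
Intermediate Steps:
D = -1463 (D = 3 - 1*1466 = 3 - 1466 = -1463)
g(d, Y) = Y + d
1/(-6250753 + g(D, 1013)) = 1/(-6250753 + (1013 - 1463)) = 1/(-6250753 - 450) = 1/(-6251203) = -1/6251203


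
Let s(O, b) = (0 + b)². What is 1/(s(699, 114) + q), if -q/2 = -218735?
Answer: 1/450466 ≈ 2.2199e-6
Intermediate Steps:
q = 437470 (q = -2*(-218735) = 437470)
s(O, b) = b²
1/(s(699, 114) + q) = 1/(114² + 437470) = 1/(12996 + 437470) = 1/450466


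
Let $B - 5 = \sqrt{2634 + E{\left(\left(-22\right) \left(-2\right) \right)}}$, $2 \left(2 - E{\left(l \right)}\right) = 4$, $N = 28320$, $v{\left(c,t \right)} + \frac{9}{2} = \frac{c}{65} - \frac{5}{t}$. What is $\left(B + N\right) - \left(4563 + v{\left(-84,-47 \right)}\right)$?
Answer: $\frac{145220561}{6110} + \sqrt{2634} \approx 23819.0$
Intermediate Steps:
$v{\left(c,t \right)} = - \frac{9}{2} - \frac{5}{t} + \frac{c}{65}$ ($v{\left(c,t \right)} = - \frac{9}{2} + \left(\frac{c}{65} - \frac{5}{t}\right) = - \frac{9}{2} + \left(- \frac{5}{t} + \frac{c}{65}\right) = - \frac{9}{2} - \frac{5}{t} + \frac{c}{65}$)
$E{\left(l \right)} = 0$ ($E{\left(l \right)} = 2 - 2 = 0$)
$B = 5 + \sqrt{2634}$ ($B = 5 + \sqrt{2634 + 0} = 5 + \sqrt{2634} \approx 56.323$)
$\left(B + N\right) - \left(4563 + v{\left(-84,-47 \right)}\right) = \left(\left(5 + \sqrt{2634}\right) + 28320\right) - \left(\frac{9117}{2} - \frac{84}{65} + \frac{5}{47}\right) = \left(28325 + \sqrt{2634}\right) - \left(\frac{592437}{130} + \frac{5}{47}\right) = \left(28325 + \sqrt{2634}\right) - \frac{27845189}{6110} = \frac{145220561}{6110} + \sqrt{2634}$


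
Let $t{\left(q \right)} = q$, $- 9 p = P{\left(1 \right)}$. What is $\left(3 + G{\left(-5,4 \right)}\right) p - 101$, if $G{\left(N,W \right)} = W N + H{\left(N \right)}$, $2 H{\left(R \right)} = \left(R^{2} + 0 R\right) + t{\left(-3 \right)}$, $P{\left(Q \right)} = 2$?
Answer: $- \frac{299}{3} \approx -99.667$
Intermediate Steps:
$p = - \frac{2}{9}$ ($p = \left(- \frac{1}{9}\right) 2 = - \frac{2}{9} \approx -0.22222$)
$H{\left(R \right)} = - \frac{3}{2} + \frac{R^{2}}{2}$ ($H{\left(R \right)} = \frac{\left(R^{2} + 0 R\right) - 3}{2} = \frac{\left(R^{2} + 0\right) - 3}{2} = \frac{R^{2} - 3}{2} = \frac{-3 + R^{2}}{2} = - \frac{3}{2} + \frac{R^{2}}{2}$)
$G{\left(N,W \right)} = - \frac{3}{2} + \frac{N^{2}}{2} + N W$ ($G{\left(N,W \right)} = W N + \left(- \frac{3}{2} + \frac{N^{2}}{2}\right) = N W + \left(- \frac{3}{2} + \frac{N^{2}}{2}\right) = - \frac{3}{2} + \frac{N^{2}}{2} + N W$)
$\left(3 + G{\left(-5,4 \right)}\right) p - 101 = \left(3 - \left(\frac{43}{2} - \frac{25}{2}\right)\right) \left(- \frac{2}{9}\right) - 101 = \left(3 - 9\right) \left(- \frac{2}{9}\right) - 101 = \left(-6\right) \left(- \frac{2}{9}\right) - 101 = \frac{4}{3} - 101 = - \frac{299}{3}$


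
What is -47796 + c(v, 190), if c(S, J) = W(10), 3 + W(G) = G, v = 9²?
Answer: -47789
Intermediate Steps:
v = 81
W(G) = -3 + G
c(S, J) = 7 (c(S, J) = -3 + 10 = 7)
-47796 + c(v, 190) = -47796 + 7 = -47789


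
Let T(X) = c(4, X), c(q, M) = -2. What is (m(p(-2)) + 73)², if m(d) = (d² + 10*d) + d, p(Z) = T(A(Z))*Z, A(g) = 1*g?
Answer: 17689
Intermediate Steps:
A(g) = g
T(X) = -2
p(Z) = -2*Z
m(d) = d² + 11*d
(m(p(-2)) + 73)² = ((-2*(-2))*(11 - 2*(-2)) + 73)² = (4*(11 + 4) + 73)² = (4*15 + 73)² = (60 + 73)² = 133² = 17689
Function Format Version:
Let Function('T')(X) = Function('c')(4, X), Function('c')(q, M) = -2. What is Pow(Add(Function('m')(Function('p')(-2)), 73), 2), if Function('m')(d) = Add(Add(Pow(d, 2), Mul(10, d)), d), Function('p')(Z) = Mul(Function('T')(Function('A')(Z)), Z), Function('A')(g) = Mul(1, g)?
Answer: 17689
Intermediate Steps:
Function('A')(g) = g
Function('T')(X) = -2
Function('p')(Z) = Mul(-2, Z)
Function('m')(d) = Add(Pow(d, 2), Mul(11, d))
Pow(Add(Function('m')(Function('p')(-2)), 73), 2) = Pow(Add(Mul(Mul(-2, -2), Add(11, Mul(-2, -2))), 73), 2) = Pow(Add(Mul(4, Add(11, 4)), 73), 2) = Pow(Add(Mul(4, 15), 73), 2) = Pow(Add(60, 73), 2) = Pow(133, 2) = 17689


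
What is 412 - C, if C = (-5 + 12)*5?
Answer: 377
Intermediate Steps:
C = 35 (C = 7*5 = 35)
412 - C = 412 - 1*35 = 412 - 35 = 377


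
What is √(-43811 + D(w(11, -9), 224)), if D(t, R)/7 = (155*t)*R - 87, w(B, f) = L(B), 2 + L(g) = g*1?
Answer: 2*√535735 ≈ 1463.9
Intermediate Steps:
L(g) = -2 + g (L(g) = -2 + g*1 = -2 + g)
w(B, f) = -2 + B
D(t, R) = -609 + 1085*R*t (D(t, R) = 7*((155*t)*R - 87) = 7*(155*R*t - 87) = 7*(-87 + 155*R*t) = -609 + 1085*R*t)
√(-43811 + D(w(11, -9), 224)) = √(-43811 + (-609 + 1085*224*(-2 + 11))) = √(-43811 + (-609 + 1085*224*9)) = √(-43811 + (-609 + 2187360)) = √(-43811 + 2186751) = √2142940 = 2*√535735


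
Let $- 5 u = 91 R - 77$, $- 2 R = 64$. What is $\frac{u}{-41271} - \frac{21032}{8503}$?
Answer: $- \frac{396861257}{159512415} \approx -2.488$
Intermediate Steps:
$R = -32$ ($R = \left(- \frac{1}{2}\right) 64 = -32$)
$u = \frac{2989}{5}$ ($u = - \frac{91 \left(-32\right) - 77}{5} = - \frac{-2912 - 77}{5} = \left(- \frac{1}{5}\right) \left(-2989\right) = \frac{2989}{5} \approx 597.8$)
$\frac{u}{-41271} - \frac{21032}{8503} = \frac{2989}{5 \left(-41271\right)} - \frac{21032}{8503} = \frac{2989}{5} \left(- \frac{1}{41271}\right) - \frac{1912}{773} = - \frac{2989}{206355} - \frac{1912}{773} = - \frac{396861257}{159512415}$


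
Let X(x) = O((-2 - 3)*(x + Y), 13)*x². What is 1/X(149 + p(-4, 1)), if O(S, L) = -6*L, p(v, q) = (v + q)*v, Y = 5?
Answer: -1/2021838 ≈ -4.9460e-7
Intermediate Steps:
p(v, q) = v*(q + v) (p(v, q) = (q + v)*v = v*(q + v))
X(x) = -78*x² (X(x) = (-6*13)*x² = -78*x²)
1/X(149 + p(-4, 1)) = 1/(-78*(149 - 4*(1 - 4))²) = 1/(-78*(149 - 4*(-3))²) = 1/(-78*(149 + 12)²) = 1/(-78*161²) = 1/(-78*25921) = 1/(-2021838) = -1/2021838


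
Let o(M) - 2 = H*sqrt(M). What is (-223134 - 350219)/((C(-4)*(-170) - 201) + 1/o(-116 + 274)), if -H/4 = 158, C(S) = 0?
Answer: 154743175491410/54248217553 - 7709768*sqrt(158)/54248217553 ≈ 2852.5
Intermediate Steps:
H = -632 (H = -4*158 = -632)
o(M) = 2 - 632*sqrt(M)
(-223134 - 350219)/((C(-4)*(-170) - 201) + 1/o(-116 + 274)) = (-223134 - 350219)/((0*(-170) - 201) + 1/(2 - 632*sqrt(-116 + 274))) = -573353/((0 - 201) + 1/(2 - 632*sqrt(158))) = -573353/(-201 + 1/(2 - 632*sqrt(158)))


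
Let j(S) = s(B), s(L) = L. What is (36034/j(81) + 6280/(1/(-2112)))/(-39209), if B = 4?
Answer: 26508703/78418 ≈ 338.04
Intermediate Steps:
j(S) = 4
(36034/j(81) + 6280/(1/(-2112)))/(-39209) = (36034/4 + 6280/(1/(-2112)))/(-39209) = (36034*(1/4) + 6280/(-1/2112))*(-1/39209) = (18017/2 + 6280*(-2112))*(-1/39209) = (18017/2 - 13263360)*(-1/39209) = -26508703/2*(-1/39209) = 26508703/78418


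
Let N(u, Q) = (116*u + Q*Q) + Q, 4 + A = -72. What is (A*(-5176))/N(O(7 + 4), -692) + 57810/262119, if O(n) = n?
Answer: 115982458/111411729 ≈ 1.0410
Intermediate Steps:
A = -76 (A = -4 - 72 = -76)
N(u, Q) = Q + Q**2 + 116*u (N(u, Q) = (116*u + Q**2) + Q = (Q**2 + 116*u) + Q = Q + Q**2 + 116*u)
(A*(-5176))/N(O(7 + 4), -692) + 57810/262119 = (-76*(-5176))/(-692 + (-692)**2 + 116*(7 + 4)) + 57810/262119 = 393376/(-692 + 478864 + 116*11) + 57810*(1/262119) = 393376/(-692 + 478864 + 1276) + 410/1859 = 393376/479448 + 410/1859 = 393376*(1/479448) + 410/1859 = 49172/59931 + 410/1859 = 115982458/111411729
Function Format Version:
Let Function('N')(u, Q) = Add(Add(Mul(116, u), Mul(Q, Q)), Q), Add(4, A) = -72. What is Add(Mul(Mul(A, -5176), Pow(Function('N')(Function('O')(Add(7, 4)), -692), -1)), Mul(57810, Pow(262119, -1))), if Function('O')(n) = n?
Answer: Rational(115982458, 111411729) ≈ 1.0410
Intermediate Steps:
A = -76 (A = Add(-4, -72) = -76)
Function('N')(u, Q) = Add(Q, Pow(Q, 2), Mul(116, u)) (Function('N')(u, Q) = Add(Add(Mul(116, u), Pow(Q, 2)), Q) = Add(Add(Pow(Q, 2), Mul(116, u)), Q) = Add(Q, Pow(Q, 2), Mul(116, u)))
Add(Mul(Mul(A, -5176), Pow(Function('N')(Function('O')(Add(7, 4)), -692), -1)), Mul(57810, Pow(262119, -1))) = Add(Mul(Mul(-76, -5176), Pow(Add(-692, Pow(-692, 2), Mul(116, Add(7, 4))), -1)), Mul(57810, Pow(262119, -1))) = Add(Mul(393376, Pow(Add(-692, 478864, Mul(116, 11)), -1)), Mul(57810, Rational(1, 262119))) = Add(Mul(393376, Pow(Add(-692, 478864, 1276), -1)), Rational(410, 1859)) = Add(Mul(393376, Pow(479448, -1)), Rational(410, 1859)) = Add(Mul(393376, Rational(1, 479448)), Rational(410, 1859)) = Add(Rational(49172, 59931), Rational(410, 1859)) = Rational(115982458, 111411729)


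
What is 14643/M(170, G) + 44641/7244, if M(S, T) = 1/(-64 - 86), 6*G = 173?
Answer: -15911039159/7244 ≈ -2.1964e+6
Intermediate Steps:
G = 173/6 (G = (⅙)*173 = 173/6 ≈ 28.833)
M(S, T) = -1/150 (M(S, T) = 1/(-150) = -1/150)
14643/M(170, G) + 44641/7244 = 14643/(-1/150) + 44641/7244 = 14643*(-150) + 44641*(1/7244) = -2196450 + 44641/7244 = -15911039159/7244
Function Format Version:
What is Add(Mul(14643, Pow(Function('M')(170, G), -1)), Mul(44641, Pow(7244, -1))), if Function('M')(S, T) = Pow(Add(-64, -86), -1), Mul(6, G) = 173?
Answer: Rational(-15911039159, 7244) ≈ -2.1964e+6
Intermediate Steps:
G = Rational(173, 6) (G = Mul(Rational(1, 6), 173) = Rational(173, 6) ≈ 28.833)
Function('M')(S, T) = Rational(-1, 150) (Function('M')(S, T) = Pow(-150, -1) = Rational(-1, 150))
Add(Mul(14643, Pow(Function('M')(170, G), -1)), Mul(44641, Pow(7244, -1))) = Add(Mul(14643, Pow(Rational(-1, 150), -1)), Mul(44641, Pow(7244, -1))) = Add(Mul(14643, -150), Mul(44641, Rational(1, 7244))) = Add(-2196450, Rational(44641, 7244)) = Rational(-15911039159, 7244)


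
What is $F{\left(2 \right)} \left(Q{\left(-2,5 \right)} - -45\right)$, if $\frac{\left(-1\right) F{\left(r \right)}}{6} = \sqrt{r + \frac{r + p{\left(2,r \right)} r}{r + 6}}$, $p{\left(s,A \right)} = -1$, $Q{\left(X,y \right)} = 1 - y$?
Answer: $- 246 \sqrt{2} \approx -347.9$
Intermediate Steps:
$F{\left(r \right)} = - 6 \sqrt{r}$ ($F{\left(r \right)} = - 6 \sqrt{r + \frac{r - r}{r + 6}} = - 6 \sqrt{r + \frac{0}{6 + r}} = - 6 \sqrt{r + 0} = - 6 \sqrt{r}$)
$F{\left(2 \right)} \left(Q{\left(-2,5 \right)} - -45\right) = - 6 \sqrt{2} \left(\left(1 - 5\right) - -45\right) = - 6 \sqrt{2} \left(\left(1 - 5\right) + 45\right) = - 6 \sqrt{2} \left(-4 + 45\right) = - 6 \sqrt{2} \cdot 41 = - 246 \sqrt{2}$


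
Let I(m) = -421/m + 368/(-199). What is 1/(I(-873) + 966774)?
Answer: 173727/167954509213 ≈ 1.0344e-6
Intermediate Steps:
I(m) = -368/199 - 421/m (I(m) = -421/m + 368*(-1/199) = -421/m - 368/199 = -368/199 - 421/m)
1/(I(-873) + 966774) = 1/((-368/199 - 421/(-873)) + 966774) = 1/((-368/199 - 421*(-1/873)) + 966774) = 1/((-368/199 + 421/873) + 966774) = 1/(-237485/173727 + 966774) = 1/(167954509213/173727) = 173727/167954509213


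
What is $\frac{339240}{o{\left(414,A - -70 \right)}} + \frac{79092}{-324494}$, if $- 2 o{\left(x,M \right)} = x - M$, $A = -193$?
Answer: $- \frac{36700860254}{29042213} \approx -1263.7$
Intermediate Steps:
$o{\left(x,M \right)} = \frac{M}{2} - \frac{x}{2}$ ($o{\left(x,M \right)} = - \frac{x - M}{2} = \frac{M}{2} - \frac{x}{2}$)
$\frac{339240}{o{\left(414,A - -70 \right)}} + \frac{79092}{-324494} = \frac{339240}{\frac{-193 - -70}{2} - 207} + \frac{79092}{-324494} = \frac{339240}{\frac{-193 + 70}{2} - 207} + 79092 \left(- \frac{1}{324494}\right) = \frac{339240}{\frac{1}{2} \left(-123\right) - 207} - \frac{39546}{162247} = \frac{339240}{- \frac{123}{2} - 207} - \frac{39546}{162247} = \frac{339240}{- \frac{537}{2}} - \frac{39546}{162247} = 339240 \left(- \frac{2}{537}\right) - \frac{39546}{162247} = - \frac{226160}{179} - \frac{39546}{162247} = - \frac{36700860254}{29042213}$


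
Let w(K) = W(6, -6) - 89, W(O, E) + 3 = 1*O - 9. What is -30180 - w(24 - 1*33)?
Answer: -30085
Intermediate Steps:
W(O, E) = -12 + O (W(O, E) = -3 + (1*O - 9) = -3 + (O - 9) = -3 + (-9 + O) = -12 + O)
w(K) = -95 (w(K) = (-12 + 6) - 89 = -6 - 89 = -95)
-30180 - w(24 - 1*33) = -30180 - 1*(-95) = -30180 + 95 = -30085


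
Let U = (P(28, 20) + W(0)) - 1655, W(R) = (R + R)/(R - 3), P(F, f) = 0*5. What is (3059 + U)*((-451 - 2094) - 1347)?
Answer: -5464368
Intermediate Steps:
P(F, f) = 0
W(R) = 2*R/(-3 + R) (W(R) = (2*R)/(-3 + R) = 2*R/(-3 + R))
U = -1655 (U = (0 + 2*0/(-3 + 0)) - 1655 = (0 + 2*0/(-3)) - 1655 = (0 + 2*0*(-⅓)) - 1655 = (0 + 0) - 1655 = 0 - 1655 = -1655)
(3059 + U)*((-451 - 2094) - 1347) = (3059 - 1655)*((-451 - 2094) - 1347) = 1404*(-2545 - 1347) = 1404*(-3892) = -5464368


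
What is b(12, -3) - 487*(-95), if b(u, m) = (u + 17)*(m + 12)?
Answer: 46526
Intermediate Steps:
b(u, m) = (12 + m)*(17 + u) (b(u, m) = (17 + u)*(12 + m) = (12 + m)*(17 + u))
b(12, -3) - 487*(-95) = (204 + 12*12 + 17*(-3) - 3*12) - 487*(-95) = (204 + 144 - 51 - 36) + 46265 = 261 + 46265 = 46526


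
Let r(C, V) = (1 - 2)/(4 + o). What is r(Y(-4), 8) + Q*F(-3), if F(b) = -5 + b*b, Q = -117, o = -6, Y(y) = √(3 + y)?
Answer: -935/2 ≈ -467.50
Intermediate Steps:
F(b) = -5 + b²
r(C, V) = ½ (r(C, V) = (1 - 2)/(4 - 6) = -1/(-2) = -1*(-½) = ½)
r(Y(-4), 8) + Q*F(-3) = ½ - 117*(-5 + (-3)²) = ½ - 117*(-5 + 9) = ½ - 117*4 = ½ - 468 = -935/2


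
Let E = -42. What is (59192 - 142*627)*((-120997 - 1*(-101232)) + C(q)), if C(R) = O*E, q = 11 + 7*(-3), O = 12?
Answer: 604867498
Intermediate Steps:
q = -10 (q = 11 - 21 = -10)
C(R) = -504 (C(R) = 12*(-42) = -504)
(59192 - 142*627)*((-120997 - 1*(-101232)) + C(q)) = (59192 - 142*627)*((-120997 - 1*(-101232)) - 504) = (59192 - 89034)*((-120997 + 101232) - 504) = -29842*(-19765 - 504) = -29842*(-20269) = 604867498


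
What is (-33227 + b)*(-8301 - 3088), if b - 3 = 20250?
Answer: 147760886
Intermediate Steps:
b = 20253 (b = 3 + 20250 = 20253)
(-33227 + b)*(-8301 - 3088) = (-33227 + 20253)*(-8301 - 3088) = -12974*(-11389) = 147760886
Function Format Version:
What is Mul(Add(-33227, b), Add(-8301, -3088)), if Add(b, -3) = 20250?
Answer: 147760886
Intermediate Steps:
b = 20253 (b = Add(3, 20250) = 20253)
Mul(Add(-33227, b), Add(-8301, -3088)) = Mul(Add(-33227, 20253), Add(-8301, -3088)) = Mul(-12974, -11389) = 147760886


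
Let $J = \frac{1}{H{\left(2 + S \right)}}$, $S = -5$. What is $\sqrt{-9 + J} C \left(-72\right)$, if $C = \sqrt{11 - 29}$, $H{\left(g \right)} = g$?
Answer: $144 \sqrt{42} \approx 933.23$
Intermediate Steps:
$J = - \frac{1}{3}$ ($J = \frac{1}{2 - 5} = \frac{1}{-3} = - \frac{1}{3} \approx -0.33333$)
$C = 3 i \sqrt{2}$ ($C = \sqrt{-18} = 3 i \sqrt{2} \approx 4.2426 i$)
$\sqrt{-9 + J} C \left(-72\right) = \sqrt{-9 - \frac{1}{3}} \cdot 3 i \sqrt{2} \left(-72\right) = \sqrt{- \frac{28}{3}} \cdot 3 i \sqrt{2} \left(-72\right) = \frac{2 i \sqrt{21}}{3} \cdot 3 i \sqrt{2} \left(-72\right) = - 2 \sqrt{42} \left(-72\right) = 144 \sqrt{42}$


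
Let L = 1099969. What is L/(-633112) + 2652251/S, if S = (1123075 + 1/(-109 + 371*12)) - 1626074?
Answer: -1211944139440885/172881096751184 ≈ -7.0103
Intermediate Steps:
S = -2184524656/4343 (S = (1123075 + 1/(-109 + 4452)) - 1626074 = (1123075 + 1/4343) - 1626074 = 4877514726/4343 - 1626074 = -2184524656/4343 ≈ -5.0300e+5)
L/(-633112) + 2652251/S = 1099969/(-633112) + 2652251/(-2184524656/4343) = 1099969*(-1/633112) + 2652251*(-4343/2184524656) = -1099969/633112 - 11518726093/2184524656 = -1211944139440885/172881096751184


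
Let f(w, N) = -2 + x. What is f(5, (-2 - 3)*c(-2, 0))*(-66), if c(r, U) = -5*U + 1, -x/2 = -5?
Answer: -528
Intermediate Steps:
x = 10 (x = -2*(-5) = 10)
c(r, U) = 1 - 5*U
f(w, N) = 8 (f(w, N) = -2 + 10 = 8)
f(5, (-2 - 3)*c(-2, 0))*(-66) = 8*(-66) = -528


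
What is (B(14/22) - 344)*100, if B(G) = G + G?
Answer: -377000/11 ≈ -34273.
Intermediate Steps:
B(G) = 2*G
(B(14/22) - 344)*100 = (2*(14/22) - 344)*100 = (2*(14*(1/22)) - 344)*100 = (2*(7/11) - 344)*100 = (14/11 - 344)*100 = -3770/11*100 = -377000/11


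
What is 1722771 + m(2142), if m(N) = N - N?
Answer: 1722771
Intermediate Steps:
m(N) = 0
1722771 + m(2142) = 1722771 + 0 = 1722771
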